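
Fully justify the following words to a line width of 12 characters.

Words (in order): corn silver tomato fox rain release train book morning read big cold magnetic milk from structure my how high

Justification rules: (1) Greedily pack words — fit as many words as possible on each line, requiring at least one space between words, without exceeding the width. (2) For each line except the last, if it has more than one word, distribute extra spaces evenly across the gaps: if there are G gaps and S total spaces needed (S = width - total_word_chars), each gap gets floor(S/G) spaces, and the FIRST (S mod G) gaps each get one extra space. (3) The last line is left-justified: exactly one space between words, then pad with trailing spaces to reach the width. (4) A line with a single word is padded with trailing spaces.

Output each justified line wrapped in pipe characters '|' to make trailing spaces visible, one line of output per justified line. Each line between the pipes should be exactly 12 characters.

Line 1: ['corn', 'silver'] (min_width=11, slack=1)
Line 2: ['tomato', 'fox'] (min_width=10, slack=2)
Line 3: ['rain', 'release'] (min_width=12, slack=0)
Line 4: ['train', 'book'] (min_width=10, slack=2)
Line 5: ['morning', 'read'] (min_width=12, slack=0)
Line 6: ['big', 'cold'] (min_width=8, slack=4)
Line 7: ['magnetic'] (min_width=8, slack=4)
Line 8: ['milk', 'from'] (min_width=9, slack=3)
Line 9: ['structure', 'my'] (min_width=12, slack=0)
Line 10: ['how', 'high'] (min_width=8, slack=4)

Answer: |corn  silver|
|tomato   fox|
|rain release|
|train   book|
|morning read|
|big     cold|
|magnetic    |
|milk    from|
|structure my|
|how high    |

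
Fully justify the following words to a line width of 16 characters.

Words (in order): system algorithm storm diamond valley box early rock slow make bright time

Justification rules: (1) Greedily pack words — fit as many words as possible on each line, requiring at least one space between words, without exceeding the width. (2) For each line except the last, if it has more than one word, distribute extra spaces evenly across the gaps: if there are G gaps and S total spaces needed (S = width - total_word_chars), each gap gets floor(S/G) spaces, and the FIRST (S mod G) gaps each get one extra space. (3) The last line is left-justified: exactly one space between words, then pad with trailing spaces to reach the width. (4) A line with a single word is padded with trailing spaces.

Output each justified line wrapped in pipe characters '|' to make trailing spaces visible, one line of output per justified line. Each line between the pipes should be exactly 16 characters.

Answer: |system algorithm|
|storm    diamond|
|valley box early|
|rock  slow  make|
|bright time     |

Derivation:
Line 1: ['system', 'algorithm'] (min_width=16, slack=0)
Line 2: ['storm', 'diamond'] (min_width=13, slack=3)
Line 3: ['valley', 'box', 'early'] (min_width=16, slack=0)
Line 4: ['rock', 'slow', 'make'] (min_width=14, slack=2)
Line 5: ['bright', 'time'] (min_width=11, slack=5)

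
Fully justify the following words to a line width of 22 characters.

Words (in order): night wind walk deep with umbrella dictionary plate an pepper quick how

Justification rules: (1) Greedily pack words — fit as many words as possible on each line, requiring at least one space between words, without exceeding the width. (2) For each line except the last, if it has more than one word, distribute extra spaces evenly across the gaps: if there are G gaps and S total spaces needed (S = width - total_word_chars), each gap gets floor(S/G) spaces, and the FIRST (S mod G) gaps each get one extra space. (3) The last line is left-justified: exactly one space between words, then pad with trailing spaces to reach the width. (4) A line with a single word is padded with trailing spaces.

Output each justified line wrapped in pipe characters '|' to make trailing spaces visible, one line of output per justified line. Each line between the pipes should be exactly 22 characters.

Line 1: ['night', 'wind', 'walk', 'deep'] (min_width=20, slack=2)
Line 2: ['with', 'umbrella'] (min_width=13, slack=9)
Line 3: ['dictionary', 'plate', 'an'] (min_width=19, slack=3)
Line 4: ['pepper', 'quick', 'how'] (min_width=16, slack=6)

Answer: |night  wind  walk deep|
|with          umbrella|
|dictionary   plate  an|
|pepper quick how      |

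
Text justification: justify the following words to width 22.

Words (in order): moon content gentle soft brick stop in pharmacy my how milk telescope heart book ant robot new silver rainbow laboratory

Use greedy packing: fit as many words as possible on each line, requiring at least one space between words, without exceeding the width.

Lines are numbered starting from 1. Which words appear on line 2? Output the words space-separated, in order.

Answer: soft brick stop in

Derivation:
Line 1: ['moon', 'content', 'gentle'] (min_width=19, slack=3)
Line 2: ['soft', 'brick', 'stop', 'in'] (min_width=18, slack=4)
Line 3: ['pharmacy', 'my', 'how', 'milk'] (min_width=20, slack=2)
Line 4: ['telescope', 'heart', 'book'] (min_width=20, slack=2)
Line 5: ['ant', 'robot', 'new', 'silver'] (min_width=20, slack=2)
Line 6: ['rainbow', 'laboratory'] (min_width=18, slack=4)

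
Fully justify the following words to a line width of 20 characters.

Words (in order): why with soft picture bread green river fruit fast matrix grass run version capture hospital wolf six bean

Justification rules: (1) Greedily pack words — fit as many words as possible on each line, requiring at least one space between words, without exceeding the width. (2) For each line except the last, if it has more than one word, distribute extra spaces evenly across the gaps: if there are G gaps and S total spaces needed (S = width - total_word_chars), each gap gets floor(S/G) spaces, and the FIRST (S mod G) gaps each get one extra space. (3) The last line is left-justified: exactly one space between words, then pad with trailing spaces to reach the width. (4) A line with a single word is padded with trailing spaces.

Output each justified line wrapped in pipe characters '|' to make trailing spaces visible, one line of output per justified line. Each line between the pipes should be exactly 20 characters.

Line 1: ['why', 'with', 'soft'] (min_width=13, slack=7)
Line 2: ['picture', 'bread', 'green'] (min_width=19, slack=1)
Line 3: ['river', 'fruit', 'fast'] (min_width=16, slack=4)
Line 4: ['matrix', 'grass', 'run'] (min_width=16, slack=4)
Line 5: ['version', 'capture'] (min_width=15, slack=5)
Line 6: ['hospital', 'wolf', 'six'] (min_width=17, slack=3)
Line 7: ['bean'] (min_width=4, slack=16)

Answer: |why     with    soft|
|picture  bread green|
|river   fruit   fast|
|matrix   grass   run|
|version      capture|
|hospital   wolf  six|
|bean                |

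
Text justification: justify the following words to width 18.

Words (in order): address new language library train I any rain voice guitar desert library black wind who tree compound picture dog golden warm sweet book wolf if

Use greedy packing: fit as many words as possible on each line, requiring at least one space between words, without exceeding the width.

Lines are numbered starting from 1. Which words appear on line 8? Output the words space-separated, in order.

Answer: picture dog golden

Derivation:
Line 1: ['address', 'new'] (min_width=11, slack=7)
Line 2: ['language', 'library'] (min_width=16, slack=2)
Line 3: ['train', 'I', 'any', 'rain'] (min_width=16, slack=2)
Line 4: ['voice', 'guitar'] (min_width=12, slack=6)
Line 5: ['desert', 'library'] (min_width=14, slack=4)
Line 6: ['black', 'wind', 'who'] (min_width=14, slack=4)
Line 7: ['tree', 'compound'] (min_width=13, slack=5)
Line 8: ['picture', 'dog', 'golden'] (min_width=18, slack=0)
Line 9: ['warm', 'sweet', 'book'] (min_width=15, slack=3)
Line 10: ['wolf', 'if'] (min_width=7, slack=11)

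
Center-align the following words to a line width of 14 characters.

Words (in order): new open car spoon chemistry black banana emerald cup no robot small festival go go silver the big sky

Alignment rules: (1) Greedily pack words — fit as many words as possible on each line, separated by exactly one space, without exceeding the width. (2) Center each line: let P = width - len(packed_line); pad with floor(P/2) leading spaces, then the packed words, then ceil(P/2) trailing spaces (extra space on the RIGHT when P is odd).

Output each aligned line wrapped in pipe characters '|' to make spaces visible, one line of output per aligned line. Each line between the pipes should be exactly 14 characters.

Line 1: ['new', 'open', 'car'] (min_width=12, slack=2)
Line 2: ['spoon'] (min_width=5, slack=9)
Line 3: ['chemistry'] (min_width=9, slack=5)
Line 4: ['black', 'banana'] (min_width=12, slack=2)
Line 5: ['emerald', 'cup', 'no'] (min_width=14, slack=0)
Line 6: ['robot', 'small'] (min_width=11, slack=3)
Line 7: ['festival', 'go', 'go'] (min_width=14, slack=0)
Line 8: ['silver', 'the', 'big'] (min_width=14, slack=0)
Line 9: ['sky'] (min_width=3, slack=11)

Answer: | new open car |
|    spoon     |
|  chemistry   |
| black banana |
|emerald cup no|
| robot small  |
|festival go go|
|silver the big|
|     sky      |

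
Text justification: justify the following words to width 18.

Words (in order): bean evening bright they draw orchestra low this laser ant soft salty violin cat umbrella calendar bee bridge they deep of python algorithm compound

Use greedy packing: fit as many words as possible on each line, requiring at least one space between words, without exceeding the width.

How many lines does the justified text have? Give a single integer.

Answer: 9

Derivation:
Line 1: ['bean', 'evening'] (min_width=12, slack=6)
Line 2: ['bright', 'they', 'draw'] (min_width=16, slack=2)
Line 3: ['orchestra', 'low', 'this'] (min_width=18, slack=0)
Line 4: ['laser', 'ant', 'soft'] (min_width=14, slack=4)
Line 5: ['salty', 'violin', 'cat'] (min_width=16, slack=2)
Line 6: ['umbrella', 'calendar'] (min_width=17, slack=1)
Line 7: ['bee', 'bridge', 'they'] (min_width=15, slack=3)
Line 8: ['deep', 'of', 'python'] (min_width=14, slack=4)
Line 9: ['algorithm', 'compound'] (min_width=18, slack=0)
Total lines: 9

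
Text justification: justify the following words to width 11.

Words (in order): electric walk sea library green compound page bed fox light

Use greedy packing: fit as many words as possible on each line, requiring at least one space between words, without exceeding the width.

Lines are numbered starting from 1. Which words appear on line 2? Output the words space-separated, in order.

Answer: walk sea

Derivation:
Line 1: ['electric'] (min_width=8, slack=3)
Line 2: ['walk', 'sea'] (min_width=8, slack=3)
Line 3: ['library'] (min_width=7, slack=4)
Line 4: ['green'] (min_width=5, slack=6)
Line 5: ['compound'] (min_width=8, slack=3)
Line 6: ['page', 'bed'] (min_width=8, slack=3)
Line 7: ['fox', 'light'] (min_width=9, slack=2)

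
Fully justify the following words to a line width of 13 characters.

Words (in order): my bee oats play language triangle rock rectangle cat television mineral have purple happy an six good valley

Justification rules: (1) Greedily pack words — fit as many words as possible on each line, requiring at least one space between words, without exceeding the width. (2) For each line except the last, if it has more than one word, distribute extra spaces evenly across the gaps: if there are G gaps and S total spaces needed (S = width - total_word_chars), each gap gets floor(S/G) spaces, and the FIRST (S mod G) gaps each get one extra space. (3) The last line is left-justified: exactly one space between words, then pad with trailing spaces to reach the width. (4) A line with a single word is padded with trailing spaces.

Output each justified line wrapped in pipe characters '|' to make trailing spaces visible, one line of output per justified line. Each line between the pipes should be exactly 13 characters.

Line 1: ['my', 'bee', 'oats'] (min_width=11, slack=2)
Line 2: ['play', 'language'] (min_width=13, slack=0)
Line 3: ['triangle', 'rock'] (min_width=13, slack=0)
Line 4: ['rectangle', 'cat'] (min_width=13, slack=0)
Line 5: ['television'] (min_width=10, slack=3)
Line 6: ['mineral', 'have'] (min_width=12, slack=1)
Line 7: ['purple', 'happy'] (min_width=12, slack=1)
Line 8: ['an', 'six', 'good'] (min_width=11, slack=2)
Line 9: ['valley'] (min_width=6, slack=7)

Answer: |my  bee  oats|
|play language|
|triangle rock|
|rectangle cat|
|television   |
|mineral  have|
|purple  happy|
|an  six  good|
|valley       |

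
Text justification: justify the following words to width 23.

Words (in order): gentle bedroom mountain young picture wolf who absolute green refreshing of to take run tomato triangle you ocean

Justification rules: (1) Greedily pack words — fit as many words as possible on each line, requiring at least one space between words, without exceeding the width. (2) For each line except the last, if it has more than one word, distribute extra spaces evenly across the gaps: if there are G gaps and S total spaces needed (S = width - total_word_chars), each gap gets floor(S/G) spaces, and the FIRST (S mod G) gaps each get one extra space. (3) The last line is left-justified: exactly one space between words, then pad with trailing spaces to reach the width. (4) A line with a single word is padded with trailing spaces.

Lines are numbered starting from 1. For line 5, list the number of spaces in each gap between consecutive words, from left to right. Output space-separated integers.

Line 1: ['gentle', 'bedroom', 'mountain'] (min_width=23, slack=0)
Line 2: ['young', 'picture', 'wolf', 'who'] (min_width=22, slack=1)
Line 3: ['absolute', 'green'] (min_width=14, slack=9)
Line 4: ['refreshing', 'of', 'to', 'take'] (min_width=21, slack=2)
Line 5: ['run', 'tomato', 'triangle', 'you'] (min_width=23, slack=0)
Line 6: ['ocean'] (min_width=5, slack=18)

Answer: 1 1 1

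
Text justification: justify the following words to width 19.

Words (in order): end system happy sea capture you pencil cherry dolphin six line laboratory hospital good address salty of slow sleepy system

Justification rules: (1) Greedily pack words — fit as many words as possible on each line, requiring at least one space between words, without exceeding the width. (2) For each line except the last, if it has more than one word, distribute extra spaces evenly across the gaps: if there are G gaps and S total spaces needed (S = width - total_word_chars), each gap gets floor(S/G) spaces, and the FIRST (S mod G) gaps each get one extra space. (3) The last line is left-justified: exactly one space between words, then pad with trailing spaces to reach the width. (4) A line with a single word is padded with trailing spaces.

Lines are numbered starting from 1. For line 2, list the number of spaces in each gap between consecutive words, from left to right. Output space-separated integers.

Line 1: ['end', 'system', 'happy'] (min_width=16, slack=3)
Line 2: ['sea', 'capture', 'you'] (min_width=15, slack=4)
Line 3: ['pencil', 'cherry'] (min_width=13, slack=6)
Line 4: ['dolphin', 'six', 'line'] (min_width=16, slack=3)
Line 5: ['laboratory', 'hospital'] (min_width=19, slack=0)
Line 6: ['good', 'address', 'salty'] (min_width=18, slack=1)
Line 7: ['of', 'slow', 'sleepy'] (min_width=14, slack=5)
Line 8: ['system'] (min_width=6, slack=13)

Answer: 3 3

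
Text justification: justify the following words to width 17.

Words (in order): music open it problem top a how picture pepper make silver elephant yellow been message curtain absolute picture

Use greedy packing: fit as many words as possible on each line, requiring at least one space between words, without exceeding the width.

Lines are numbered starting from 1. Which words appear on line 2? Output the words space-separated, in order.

Answer: problem top a how

Derivation:
Line 1: ['music', 'open', 'it'] (min_width=13, slack=4)
Line 2: ['problem', 'top', 'a', 'how'] (min_width=17, slack=0)
Line 3: ['picture', 'pepper'] (min_width=14, slack=3)
Line 4: ['make', 'silver'] (min_width=11, slack=6)
Line 5: ['elephant', 'yellow'] (min_width=15, slack=2)
Line 6: ['been', 'message'] (min_width=12, slack=5)
Line 7: ['curtain', 'absolute'] (min_width=16, slack=1)
Line 8: ['picture'] (min_width=7, slack=10)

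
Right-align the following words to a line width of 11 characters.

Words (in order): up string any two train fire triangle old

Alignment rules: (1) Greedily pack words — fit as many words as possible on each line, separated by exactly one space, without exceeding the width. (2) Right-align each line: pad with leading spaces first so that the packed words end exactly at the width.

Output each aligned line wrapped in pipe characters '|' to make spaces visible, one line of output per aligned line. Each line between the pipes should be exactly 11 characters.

Answer: |  up string|
|    any two|
| train fire|
|   triangle|
|        old|

Derivation:
Line 1: ['up', 'string'] (min_width=9, slack=2)
Line 2: ['any', 'two'] (min_width=7, slack=4)
Line 3: ['train', 'fire'] (min_width=10, slack=1)
Line 4: ['triangle'] (min_width=8, slack=3)
Line 5: ['old'] (min_width=3, slack=8)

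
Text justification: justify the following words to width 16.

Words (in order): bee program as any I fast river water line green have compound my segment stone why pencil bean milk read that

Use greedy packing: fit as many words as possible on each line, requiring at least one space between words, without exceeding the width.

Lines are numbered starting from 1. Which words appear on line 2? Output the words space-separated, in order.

Line 1: ['bee', 'program', 'as'] (min_width=14, slack=2)
Line 2: ['any', 'I', 'fast', 'river'] (min_width=16, slack=0)
Line 3: ['water', 'line', 'green'] (min_width=16, slack=0)
Line 4: ['have', 'compound', 'my'] (min_width=16, slack=0)
Line 5: ['segment', 'stone'] (min_width=13, slack=3)
Line 6: ['why', 'pencil', 'bean'] (min_width=15, slack=1)
Line 7: ['milk', 'read', 'that'] (min_width=14, slack=2)

Answer: any I fast river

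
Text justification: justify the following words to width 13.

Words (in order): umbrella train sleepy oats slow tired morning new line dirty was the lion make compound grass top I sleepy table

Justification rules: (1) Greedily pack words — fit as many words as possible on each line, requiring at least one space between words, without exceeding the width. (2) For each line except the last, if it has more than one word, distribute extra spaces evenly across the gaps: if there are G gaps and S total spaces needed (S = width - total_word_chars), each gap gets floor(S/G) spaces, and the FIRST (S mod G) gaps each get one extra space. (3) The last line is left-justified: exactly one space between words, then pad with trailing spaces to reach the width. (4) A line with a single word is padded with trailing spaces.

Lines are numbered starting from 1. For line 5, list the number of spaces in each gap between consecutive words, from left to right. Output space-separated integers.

Answer: 6

Derivation:
Line 1: ['umbrella'] (min_width=8, slack=5)
Line 2: ['train', 'sleepy'] (min_width=12, slack=1)
Line 3: ['oats', 'slow'] (min_width=9, slack=4)
Line 4: ['tired', 'morning'] (min_width=13, slack=0)
Line 5: ['new', 'line'] (min_width=8, slack=5)
Line 6: ['dirty', 'was', 'the'] (min_width=13, slack=0)
Line 7: ['lion', 'make'] (min_width=9, slack=4)
Line 8: ['compound'] (min_width=8, slack=5)
Line 9: ['grass', 'top', 'I'] (min_width=11, slack=2)
Line 10: ['sleepy', 'table'] (min_width=12, slack=1)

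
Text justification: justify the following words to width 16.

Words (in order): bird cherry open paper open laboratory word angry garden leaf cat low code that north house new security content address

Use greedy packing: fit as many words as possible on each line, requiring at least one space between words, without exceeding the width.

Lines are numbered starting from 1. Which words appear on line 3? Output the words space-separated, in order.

Line 1: ['bird', 'cherry', 'open'] (min_width=16, slack=0)
Line 2: ['paper', 'open'] (min_width=10, slack=6)
Line 3: ['laboratory', 'word'] (min_width=15, slack=1)
Line 4: ['angry', 'garden'] (min_width=12, slack=4)
Line 5: ['leaf', 'cat', 'low'] (min_width=12, slack=4)
Line 6: ['code', 'that', 'north'] (min_width=15, slack=1)
Line 7: ['house', 'new'] (min_width=9, slack=7)
Line 8: ['security', 'content'] (min_width=16, slack=0)
Line 9: ['address'] (min_width=7, slack=9)

Answer: laboratory word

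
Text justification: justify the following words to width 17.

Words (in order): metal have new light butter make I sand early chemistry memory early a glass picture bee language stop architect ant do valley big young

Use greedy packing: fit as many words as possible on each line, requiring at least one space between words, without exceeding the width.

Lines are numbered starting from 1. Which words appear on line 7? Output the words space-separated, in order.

Answer: language stop

Derivation:
Line 1: ['metal', 'have', 'new'] (min_width=14, slack=3)
Line 2: ['light', 'butter', 'make'] (min_width=17, slack=0)
Line 3: ['I', 'sand', 'early'] (min_width=12, slack=5)
Line 4: ['chemistry', 'memory'] (min_width=16, slack=1)
Line 5: ['early', 'a', 'glass'] (min_width=13, slack=4)
Line 6: ['picture', 'bee'] (min_width=11, slack=6)
Line 7: ['language', 'stop'] (min_width=13, slack=4)
Line 8: ['architect', 'ant', 'do'] (min_width=16, slack=1)
Line 9: ['valley', 'big', 'young'] (min_width=16, slack=1)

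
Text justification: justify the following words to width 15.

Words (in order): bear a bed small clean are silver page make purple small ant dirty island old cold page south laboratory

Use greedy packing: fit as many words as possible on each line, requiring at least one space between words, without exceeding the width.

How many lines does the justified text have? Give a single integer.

Line 1: ['bear', 'a', 'bed'] (min_width=10, slack=5)
Line 2: ['small', 'clean', 'are'] (min_width=15, slack=0)
Line 3: ['silver', 'page'] (min_width=11, slack=4)
Line 4: ['make', 'purple'] (min_width=11, slack=4)
Line 5: ['small', 'ant', 'dirty'] (min_width=15, slack=0)
Line 6: ['island', 'old', 'cold'] (min_width=15, slack=0)
Line 7: ['page', 'south'] (min_width=10, slack=5)
Line 8: ['laboratory'] (min_width=10, slack=5)
Total lines: 8

Answer: 8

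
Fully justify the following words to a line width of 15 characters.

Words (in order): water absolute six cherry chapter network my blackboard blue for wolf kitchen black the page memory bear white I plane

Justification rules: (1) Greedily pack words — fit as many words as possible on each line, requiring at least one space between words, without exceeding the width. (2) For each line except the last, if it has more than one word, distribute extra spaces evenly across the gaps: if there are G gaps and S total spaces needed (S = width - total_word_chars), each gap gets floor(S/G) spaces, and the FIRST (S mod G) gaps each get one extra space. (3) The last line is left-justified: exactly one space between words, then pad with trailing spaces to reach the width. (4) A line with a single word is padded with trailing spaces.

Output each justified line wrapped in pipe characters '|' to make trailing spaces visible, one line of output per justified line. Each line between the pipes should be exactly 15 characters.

Answer: |water  absolute|
|six      cherry|
|chapter network|
|my   blackboard|
|blue  for  wolf|
|kitchen   black|
|the page memory|
|bear   white  I|
|plane          |

Derivation:
Line 1: ['water', 'absolute'] (min_width=14, slack=1)
Line 2: ['six', 'cherry'] (min_width=10, slack=5)
Line 3: ['chapter', 'network'] (min_width=15, slack=0)
Line 4: ['my', 'blackboard'] (min_width=13, slack=2)
Line 5: ['blue', 'for', 'wolf'] (min_width=13, slack=2)
Line 6: ['kitchen', 'black'] (min_width=13, slack=2)
Line 7: ['the', 'page', 'memory'] (min_width=15, slack=0)
Line 8: ['bear', 'white', 'I'] (min_width=12, slack=3)
Line 9: ['plane'] (min_width=5, slack=10)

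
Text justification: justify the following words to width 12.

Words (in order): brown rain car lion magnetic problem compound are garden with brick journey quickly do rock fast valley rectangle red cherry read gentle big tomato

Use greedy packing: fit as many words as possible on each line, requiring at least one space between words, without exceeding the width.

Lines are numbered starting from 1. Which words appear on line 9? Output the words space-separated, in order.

Line 1: ['brown', 'rain'] (min_width=10, slack=2)
Line 2: ['car', 'lion'] (min_width=8, slack=4)
Line 3: ['magnetic'] (min_width=8, slack=4)
Line 4: ['problem'] (min_width=7, slack=5)
Line 5: ['compound', 'are'] (min_width=12, slack=0)
Line 6: ['garden', 'with'] (min_width=11, slack=1)
Line 7: ['brick'] (min_width=5, slack=7)
Line 8: ['journey'] (min_width=7, slack=5)
Line 9: ['quickly', 'do'] (min_width=10, slack=2)
Line 10: ['rock', 'fast'] (min_width=9, slack=3)
Line 11: ['valley'] (min_width=6, slack=6)
Line 12: ['rectangle'] (min_width=9, slack=3)
Line 13: ['red', 'cherry'] (min_width=10, slack=2)
Line 14: ['read', 'gentle'] (min_width=11, slack=1)
Line 15: ['big', 'tomato'] (min_width=10, slack=2)

Answer: quickly do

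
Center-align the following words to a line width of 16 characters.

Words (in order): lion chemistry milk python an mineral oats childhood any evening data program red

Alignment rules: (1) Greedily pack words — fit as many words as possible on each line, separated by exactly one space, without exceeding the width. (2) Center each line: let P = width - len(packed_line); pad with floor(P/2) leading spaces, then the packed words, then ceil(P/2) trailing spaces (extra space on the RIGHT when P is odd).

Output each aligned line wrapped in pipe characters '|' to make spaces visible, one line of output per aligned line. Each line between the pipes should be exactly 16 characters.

Answer: | lion chemistry |
| milk python an |
|  mineral oats  |
| childhood any  |
|  evening data  |
|  program red   |

Derivation:
Line 1: ['lion', 'chemistry'] (min_width=14, slack=2)
Line 2: ['milk', 'python', 'an'] (min_width=14, slack=2)
Line 3: ['mineral', 'oats'] (min_width=12, slack=4)
Line 4: ['childhood', 'any'] (min_width=13, slack=3)
Line 5: ['evening', 'data'] (min_width=12, slack=4)
Line 6: ['program', 'red'] (min_width=11, slack=5)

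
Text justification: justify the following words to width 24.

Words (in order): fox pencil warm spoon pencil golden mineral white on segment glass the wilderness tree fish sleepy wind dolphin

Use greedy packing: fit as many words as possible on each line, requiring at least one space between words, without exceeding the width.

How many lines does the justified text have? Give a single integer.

Answer: 5

Derivation:
Line 1: ['fox', 'pencil', 'warm', 'spoon'] (min_width=21, slack=3)
Line 2: ['pencil', 'golden', 'mineral'] (min_width=21, slack=3)
Line 3: ['white', 'on', 'segment', 'glass'] (min_width=22, slack=2)
Line 4: ['the', 'wilderness', 'tree', 'fish'] (min_width=24, slack=0)
Line 5: ['sleepy', 'wind', 'dolphin'] (min_width=19, slack=5)
Total lines: 5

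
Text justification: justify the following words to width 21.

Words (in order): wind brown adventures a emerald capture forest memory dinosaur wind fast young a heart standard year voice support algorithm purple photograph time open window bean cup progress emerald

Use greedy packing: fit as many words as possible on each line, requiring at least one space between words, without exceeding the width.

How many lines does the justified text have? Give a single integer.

Line 1: ['wind', 'brown', 'adventures'] (min_width=21, slack=0)
Line 2: ['a', 'emerald', 'capture'] (min_width=17, slack=4)
Line 3: ['forest', 'memory'] (min_width=13, slack=8)
Line 4: ['dinosaur', 'wind', 'fast'] (min_width=18, slack=3)
Line 5: ['young', 'a', 'heart'] (min_width=13, slack=8)
Line 6: ['standard', 'year', 'voice'] (min_width=19, slack=2)
Line 7: ['support', 'algorithm'] (min_width=17, slack=4)
Line 8: ['purple', 'photograph'] (min_width=17, slack=4)
Line 9: ['time', 'open', 'window', 'bean'] (min_width=21, slack=0)
Line 10: ['cup', 'progress', 'emerald'] (min_width=20, slack=1)
Total lines: 10

Answer: 10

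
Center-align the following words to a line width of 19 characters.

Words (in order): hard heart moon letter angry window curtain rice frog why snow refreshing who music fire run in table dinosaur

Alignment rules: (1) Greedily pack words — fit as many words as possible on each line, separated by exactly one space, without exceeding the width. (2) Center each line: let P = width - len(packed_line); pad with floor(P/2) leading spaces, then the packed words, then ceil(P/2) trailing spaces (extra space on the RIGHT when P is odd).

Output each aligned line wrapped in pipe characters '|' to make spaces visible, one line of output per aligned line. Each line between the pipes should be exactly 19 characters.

Line 1: ['hard', 'heart', 'moon'] (min_width=15, slack=4)
Line 2: ['letter', 'angry', 'window'] (min_width=19, slack=0)
Line 3: ['curtain', 'rice', 'frog'] (min_width=17, slack=2)
Line 4: ['why', 'snow', 'refreshing'] (min_width=19, slack=0)
Line 5: ['who', 'music', 'fire', 'run'] (min_width=18, slack=1)
Line 6: ['in', 'table', 'dinosaur'] (min_width=17, slack=2)

Answer: |  hard heart moon  |
|letter angry window|
| curtain rice frog |
|why snow refreshing|
|who music fire run |
| in table dinosaur |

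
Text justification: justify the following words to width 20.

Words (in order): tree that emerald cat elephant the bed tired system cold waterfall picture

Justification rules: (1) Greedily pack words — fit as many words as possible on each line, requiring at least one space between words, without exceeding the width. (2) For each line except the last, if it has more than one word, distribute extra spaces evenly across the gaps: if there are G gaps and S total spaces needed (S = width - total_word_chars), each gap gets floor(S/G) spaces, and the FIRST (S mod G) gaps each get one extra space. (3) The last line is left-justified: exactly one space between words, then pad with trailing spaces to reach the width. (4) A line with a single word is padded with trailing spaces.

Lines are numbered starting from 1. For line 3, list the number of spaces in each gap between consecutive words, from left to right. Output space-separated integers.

Line 1: ['tree', 'that', 'emerald'] (min_width=17, slack=3)
Line 2: ['cat', 'elephant', 'the', 'bed'] (min_width=20, slack=0)
Line 3: ['tired', 'system', 'cold'] (min_width=17, slack=3)
Line 4: ['waterfall', 'picture'] (min_width=17, slack=3)

Answer: 3 2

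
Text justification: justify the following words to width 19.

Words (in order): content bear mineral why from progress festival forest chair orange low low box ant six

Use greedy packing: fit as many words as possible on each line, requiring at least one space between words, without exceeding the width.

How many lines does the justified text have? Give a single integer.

Answer: 5

Derivation:
Line 1: ['content', 'bear'] (min_width=12, slack=7)
Line 2: ['mineral', 'why', 'from'] (min_width=16, slack=3)
Line 3: ['progress', 'festival'] (min_width=17, slack=2)
Line 4: ['forest', 'chair', 'orange'] (min_width=19, slack=0)
Line 5: ['low', 'low', 'box', 'ant', 'six'] (min_width=19, slack=0)
Total lines: 5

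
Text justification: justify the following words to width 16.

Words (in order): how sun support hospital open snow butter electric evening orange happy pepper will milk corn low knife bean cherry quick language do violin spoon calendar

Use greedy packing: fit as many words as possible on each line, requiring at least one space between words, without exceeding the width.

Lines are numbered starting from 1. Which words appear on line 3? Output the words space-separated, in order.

Answer: snow butter

Derivation:
Line 1: ['how', 'sun', 'support'] (min_width=15, slack=1)
Line 2: ['hospital', 'open'] (min_width=13, slack=3)
Line 3: ['snow', 'butter'] (min_width=11, slack=5)
Line 4: ['electric', 'evening'] (min_width=16, slack=0)
Line 5: ['orange', 'happy'] (min_width=12, slack=4)
Line 6: ['pepper', 'will', 'milk'] (min_width=16, slack=0)
Line 7: ['corn', 'low', 'knife'] (min_width=14, slack=2)
Line 8: ['bean', 'cherry'] (min_width=11, slack=5)
Line 9: ['quick', 'language'] (min_width=14, slack=2)
Line 10: ['do', 'violin', 'spoon'] (min_width=15, slack=1)
Line 11: ['calendar'] (min_width=8, slack=8)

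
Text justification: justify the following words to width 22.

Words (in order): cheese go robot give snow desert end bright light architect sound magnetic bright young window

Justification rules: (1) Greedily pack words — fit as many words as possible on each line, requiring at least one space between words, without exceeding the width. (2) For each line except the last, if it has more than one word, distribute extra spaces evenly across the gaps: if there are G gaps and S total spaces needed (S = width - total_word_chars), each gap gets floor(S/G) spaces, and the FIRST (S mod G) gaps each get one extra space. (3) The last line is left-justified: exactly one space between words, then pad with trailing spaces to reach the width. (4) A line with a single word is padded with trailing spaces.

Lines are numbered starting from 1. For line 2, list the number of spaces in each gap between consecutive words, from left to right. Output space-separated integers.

Answer: 1 1 1

Derivation:
Line 1: ['cheese', 'go', 'robot', 'give'] (min_width=20, slack=2)
Line 2: ['snow', 'desert', 'end', 'bright'] (min_width=22, slack=0)
Line 3: ['light', 'architect', 'sound'] (min_width=21, slack=1)
Line 4: ['magnetic', 'bright', 'young'] (min_width=21, slack=1)
Line 5: ['window'] (min_width=6, slack=16)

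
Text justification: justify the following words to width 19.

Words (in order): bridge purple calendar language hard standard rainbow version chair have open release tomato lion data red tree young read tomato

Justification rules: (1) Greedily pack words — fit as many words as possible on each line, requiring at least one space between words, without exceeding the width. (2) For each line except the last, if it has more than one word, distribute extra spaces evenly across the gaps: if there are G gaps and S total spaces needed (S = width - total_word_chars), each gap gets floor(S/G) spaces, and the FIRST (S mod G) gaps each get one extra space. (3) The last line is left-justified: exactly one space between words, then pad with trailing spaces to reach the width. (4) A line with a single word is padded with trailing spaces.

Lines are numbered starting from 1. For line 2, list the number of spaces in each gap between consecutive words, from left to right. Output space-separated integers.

Line 1: ['bridge', 'purple'] (min_width=13, slack=6)
Line 2: ['calendar', 'language'] (min_width=17, slack=2)
Line 3: ['hard', 'standard'] (min_width=13, slack=6)
Line 4: ['rainbow', 'version'] (min_width=15, slack=4)
Line 5: ['chair', 'have', 'open'] (min_width=15, slack=4)
Line 6: ['release', 'tomato', 'lion'] (min_width=19, slack=0)
Line 7: ['data', 'red', 'tree', 'young'] (min_width=19, slack=0)
Line 8: ['read', 'tomato'] (min_width=11, slack=8)

Answer: 3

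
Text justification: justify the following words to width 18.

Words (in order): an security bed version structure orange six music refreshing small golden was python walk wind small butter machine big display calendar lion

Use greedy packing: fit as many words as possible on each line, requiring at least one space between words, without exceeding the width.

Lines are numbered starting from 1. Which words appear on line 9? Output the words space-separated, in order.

Line 1: ['an', 'security', 'bed'] (min_width=15, slack=3)
Line 2: ['version', 'structure'] (min_width=17, slack=1)
Line 3: ['orange', 'six', 'music'] (min_width=16, slack=2)
Line 4: ['refreshing', 'small'] (min_width=16, slack=2)
Line 5: ['golden', 'was', 'python'] (min_width=17, slack=1)
Line 6: ['walk', 'wind', 'small'] (min_width=15, slack=3)
Line 7: ['butter', 'machine', 'big'] (min_width=18, slack=0)
Line 8: ['display', 'calendar'] (min_width=16, slack=2)
Line 9: ['lion'] (min_width=4, slack=14)

Answer: lion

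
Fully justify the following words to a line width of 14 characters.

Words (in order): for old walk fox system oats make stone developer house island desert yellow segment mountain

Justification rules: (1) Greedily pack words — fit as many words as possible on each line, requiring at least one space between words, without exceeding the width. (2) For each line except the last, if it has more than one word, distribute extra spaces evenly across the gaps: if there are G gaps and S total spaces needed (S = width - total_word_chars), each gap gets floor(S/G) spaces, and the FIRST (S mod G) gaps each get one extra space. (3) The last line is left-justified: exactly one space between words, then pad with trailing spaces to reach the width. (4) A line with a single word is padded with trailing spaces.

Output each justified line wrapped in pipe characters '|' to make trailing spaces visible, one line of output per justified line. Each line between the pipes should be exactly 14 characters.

Line 1: ['for', 'old', 'walk'] (min_width=12, slack=2)
Line 2: ['fox', 'system'] (min_width=10, slack=4)
Line 3: ['oats', 'make'] (min_width=9, slack=5)
Line 4: ['stone'] (min_width=5, slack=9)
Line 5: ['developer'] (min_width=9, slack=5)
Line 6: ['house', 'island'] (min_width=12, slack=2)
Line 7: ['desert', 'yellow'] (min_width=13, slack=1)
Line 8: ['segment'] (min_width=7, slack=7)
Line 9: ['mountain'] (min_width=8, slack=6)

Answer: |for  old  walk|
|fox     system|
|oats      make|
|stone         |
|developer     |
|house   island|
|desert  yellow|
|segment       |
|mountain      |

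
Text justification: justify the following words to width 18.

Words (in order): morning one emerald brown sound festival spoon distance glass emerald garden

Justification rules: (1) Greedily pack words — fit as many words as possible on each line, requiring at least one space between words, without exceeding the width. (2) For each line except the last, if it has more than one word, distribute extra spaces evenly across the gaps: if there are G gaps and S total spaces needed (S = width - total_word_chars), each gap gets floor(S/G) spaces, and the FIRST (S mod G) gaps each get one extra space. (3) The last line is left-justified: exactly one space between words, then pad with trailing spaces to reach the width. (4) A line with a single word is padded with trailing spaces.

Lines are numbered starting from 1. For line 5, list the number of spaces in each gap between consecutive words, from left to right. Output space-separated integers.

Answer: 6

Derivation:
Line 1: ['morning', 'one'] (min_width=11, slack=7)
Line 2: ['emerald', 'brown'] (min_width=13, slack=5)
Line 3: ['sound', 'festival'] (min_width=14, slack=4)
Line 4: ['spoon', 'distance'] (min_width=14, slack=4)
Line 5: ['glass', 'emerald'] (min_width=13, slack=5)
Line 6: ['garden'] (min_width=6, slack=12)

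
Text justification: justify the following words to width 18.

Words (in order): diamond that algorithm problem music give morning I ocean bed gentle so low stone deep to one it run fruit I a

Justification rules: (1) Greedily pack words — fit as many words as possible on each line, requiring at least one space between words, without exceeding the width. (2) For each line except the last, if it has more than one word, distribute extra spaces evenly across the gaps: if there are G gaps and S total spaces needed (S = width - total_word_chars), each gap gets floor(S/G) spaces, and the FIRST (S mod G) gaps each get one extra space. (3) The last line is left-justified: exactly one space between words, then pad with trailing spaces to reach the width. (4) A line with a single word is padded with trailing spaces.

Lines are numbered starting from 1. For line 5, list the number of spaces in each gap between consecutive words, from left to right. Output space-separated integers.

Line 1: ['diamond', 'that'] (min_width=12, slack=6)
Line 2: ['algorithm', 'problem'] (min_width=17, slack=1)
Line 3: ['music', 'give', 'morning'] (min_width=18, slack=0)
Line 4: ['I', 'ocean', 'bed', 'gentle'] (min_width=18, slack=0)
Line 5: ['so', 'low', 'stone', 'deep'] (min_width=17, slack=1)
Line 6: ['to', 'one', 'it', 'run'] (min_width=13, slack=5)
Line 7: ['fruit', 'I', 'a'] (min_width=9, slack=9)

Answer: 2 1 1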